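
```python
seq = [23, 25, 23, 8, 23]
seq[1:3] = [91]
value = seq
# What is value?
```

Trace:
`seq = [23, 25, 23, 8, 23]` → seq = [23, 25, 23, 8, 23]
`seq[1:3] = [91]` → seq = [23, 91, 8, 23]
`value = seq` → value = [23, 91, 8, 23]
So value = [23, 91, 8, 23]

Answer: [23, 91, 8, 23]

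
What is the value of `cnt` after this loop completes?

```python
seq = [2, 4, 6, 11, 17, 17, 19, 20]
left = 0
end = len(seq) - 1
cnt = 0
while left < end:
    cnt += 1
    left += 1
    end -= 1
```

Iterations until pointers meet (list length 8)
`cnt` takes the values: 0 → 1 → 2 → 3 → 4

Answer: 4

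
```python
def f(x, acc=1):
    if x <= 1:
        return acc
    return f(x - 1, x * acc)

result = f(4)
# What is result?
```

Accumulator trace (n, acc): (4, 1) -> (3, 4) -> (2, 12) -> (1, 24) -> return 24

Answer: 24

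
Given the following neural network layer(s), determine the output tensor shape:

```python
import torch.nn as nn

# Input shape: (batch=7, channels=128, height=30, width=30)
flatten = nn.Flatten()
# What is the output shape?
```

Input: (7, 128, 30, 30) -> Output: (7, 115200)

Answer: (7, 115200)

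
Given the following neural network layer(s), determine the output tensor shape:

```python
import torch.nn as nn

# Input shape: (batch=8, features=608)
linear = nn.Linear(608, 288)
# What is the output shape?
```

Input: (8, 608) -> Output: (8, 288)

Answer: (8, 288)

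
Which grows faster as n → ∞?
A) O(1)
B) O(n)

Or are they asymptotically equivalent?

O(1) vs O(n): Higher order terms dominate.

Answer: B) O(n) grows faster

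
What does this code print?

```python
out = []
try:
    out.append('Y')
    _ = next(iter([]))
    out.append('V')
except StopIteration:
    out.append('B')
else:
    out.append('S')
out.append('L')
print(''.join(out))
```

Execution trace: 'Y' (try body) → 'B' (except StopIteration) → 'L' (after the try/except). Output: YBL

Answer: YBL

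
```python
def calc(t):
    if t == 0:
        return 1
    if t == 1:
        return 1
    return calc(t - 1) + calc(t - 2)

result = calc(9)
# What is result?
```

Build up from base cases: calc(0)=1, calc(1)=1, calc(2)=2, calc(3)=3, calc(4)=5, calc(5)=8, calc(6)=13, ..., calc(9)=55

Answer: 55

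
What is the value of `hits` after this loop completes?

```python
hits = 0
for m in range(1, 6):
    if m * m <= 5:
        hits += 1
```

Count numbers where m² ≤ 5
`hits` takes the values: 0 → 1 → 2

Answer: 2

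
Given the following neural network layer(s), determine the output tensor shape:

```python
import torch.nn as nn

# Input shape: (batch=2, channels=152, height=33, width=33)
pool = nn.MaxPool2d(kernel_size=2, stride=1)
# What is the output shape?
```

Input: (2, 152, 33, 33) -> Output: (2, 152, 32, 32)

Answer: (2, 152, 32, 32)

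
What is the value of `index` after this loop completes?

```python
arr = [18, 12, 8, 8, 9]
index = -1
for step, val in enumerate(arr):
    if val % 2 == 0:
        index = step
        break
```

First even number index in [18, 12, 8, 8, 9]
`index` takes the values: -1 → 0

Answer: 0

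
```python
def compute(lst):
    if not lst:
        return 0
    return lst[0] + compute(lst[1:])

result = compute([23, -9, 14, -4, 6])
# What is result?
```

23 + (-9) + 14 + (-4) + 6 + 0 = 30

Answer: 30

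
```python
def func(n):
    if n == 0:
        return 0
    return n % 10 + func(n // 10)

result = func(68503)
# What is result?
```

Sum of digits of 68503: 3 + 0 + 5 + 8 + 6 = 22

Answer: 22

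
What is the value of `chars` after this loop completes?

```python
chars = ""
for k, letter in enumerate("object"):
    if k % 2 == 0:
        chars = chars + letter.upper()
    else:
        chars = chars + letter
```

Uppercase even positions in 'object'
`chars` takes the values: "" → "O" → "Ob" → "ObJ" → "ObJe" → "ObJeC" → "ObJeCt"

Answer: "ObJeCt"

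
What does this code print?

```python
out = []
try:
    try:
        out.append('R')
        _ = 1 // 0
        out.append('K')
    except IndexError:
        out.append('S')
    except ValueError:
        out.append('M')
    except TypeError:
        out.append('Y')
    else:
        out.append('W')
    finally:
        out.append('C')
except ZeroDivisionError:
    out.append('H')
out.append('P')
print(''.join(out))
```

Execution trace: 'R' (inner try body) → 'C' (inner finally) → 'H' (outer except ZeroDivisionError) → 'P' (after the try/except). Output: RCHP

Answer: RCHP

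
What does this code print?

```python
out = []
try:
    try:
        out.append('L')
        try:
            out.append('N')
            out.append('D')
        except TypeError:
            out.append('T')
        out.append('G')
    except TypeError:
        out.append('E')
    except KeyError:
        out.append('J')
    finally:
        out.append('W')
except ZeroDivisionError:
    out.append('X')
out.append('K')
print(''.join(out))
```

Execution trace: 'L' (try body) → 'N' (inner try body) → 'D' (inner try body, no exception) → 'G' (try body, no exception) → 'W' (finally) → 'K' (after the try/except). Output: LNDGWK

Answer: LNDGWK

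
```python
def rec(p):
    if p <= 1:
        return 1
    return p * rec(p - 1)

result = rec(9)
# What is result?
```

rec(9) = 9 * 8 * 7 * 6 * 5 * 4 * 3 * 2 * 1 = 362880

Answer: 362880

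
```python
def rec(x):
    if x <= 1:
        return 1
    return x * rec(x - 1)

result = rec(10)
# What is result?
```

rec(10) = 10 * 9 * 8 * 7 * 6 * 5 * 4 * 3 * 2 * 1 = 3628800

Answer: 3628800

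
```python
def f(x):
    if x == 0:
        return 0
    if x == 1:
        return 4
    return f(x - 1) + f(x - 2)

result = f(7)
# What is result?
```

Build up from base cases: f(0)=0, f(1)=4, f(2)=4, f(3)=8, f(4)=12, f(5)=20, f(6)=32, ..., f(7)=52

Answer: 52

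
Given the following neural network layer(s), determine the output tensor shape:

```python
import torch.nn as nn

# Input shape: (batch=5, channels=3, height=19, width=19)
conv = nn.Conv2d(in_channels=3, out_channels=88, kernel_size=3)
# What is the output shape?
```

Input: (5, 3, 19, 19) -> Output: (5, 88, 17, 17)

Answer: (5, 88, 17, 17)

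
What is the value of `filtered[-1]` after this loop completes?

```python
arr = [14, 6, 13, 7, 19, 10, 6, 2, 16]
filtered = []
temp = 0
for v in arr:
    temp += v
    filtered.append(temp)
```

Cumulative sum ends at 93
`filtered` takes the values: [] → [14] → [14, 20] → [14, 20, 33] → [14, 20, 33, 40] → [14, 20, 33, 40, 59] → [14, 20, 33, 40, 59, 69] → [14, 20, 33, 40, 59, 69, 75] → [14, 20, 33, 40, 59, 69, 75, 77] → [14, 20, 33, 40, 59, 69, 75, 77, 93]
So `filtered[-1]` = 93

Answer: 93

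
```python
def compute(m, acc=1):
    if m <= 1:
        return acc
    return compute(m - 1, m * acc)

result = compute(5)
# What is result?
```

Accumulator trace (n, acc): (5, 1) -> (4, 5) -> (3, 20) -> (2, 60) -> (1, 120) -> return 120

Answer: 120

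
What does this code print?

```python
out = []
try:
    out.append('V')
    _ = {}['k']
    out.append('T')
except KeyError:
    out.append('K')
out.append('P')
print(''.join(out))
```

Execution trace: 'V' (try body) → 'K' (except KeyError) → 'P' (after the try/except). Output: VKP

Answer: VKP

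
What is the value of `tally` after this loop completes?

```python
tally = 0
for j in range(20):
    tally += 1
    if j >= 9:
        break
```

Loop breaks when j reaches 9, tally is 10
`tally` takes the values: 0 → 1 → 2 → 3 → 4 → 5 → 6 → 7 → 8 → 9 → 10

Answer: 10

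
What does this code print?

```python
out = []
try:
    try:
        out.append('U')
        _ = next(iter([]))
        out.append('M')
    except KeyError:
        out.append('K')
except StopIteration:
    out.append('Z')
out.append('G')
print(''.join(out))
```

Execution trace: 'U' (try body) → 'Z' (outer except StopIteration) → 'G' (after the try/except). Output: UZG

Answer: UZG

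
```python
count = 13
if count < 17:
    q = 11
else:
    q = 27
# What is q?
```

Trace:
`count = 13` → count = 13
`if count < 17: ...` → count < 17 is True → q = 11
So q = 11

Answer: 11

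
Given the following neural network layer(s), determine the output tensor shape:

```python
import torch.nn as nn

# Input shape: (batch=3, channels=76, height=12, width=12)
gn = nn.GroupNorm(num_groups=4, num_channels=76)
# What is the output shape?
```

Input: (3, 76, 12, 12) -> Output: (3, 76, 12, 12)

Answer: (3, 76, 12, 12)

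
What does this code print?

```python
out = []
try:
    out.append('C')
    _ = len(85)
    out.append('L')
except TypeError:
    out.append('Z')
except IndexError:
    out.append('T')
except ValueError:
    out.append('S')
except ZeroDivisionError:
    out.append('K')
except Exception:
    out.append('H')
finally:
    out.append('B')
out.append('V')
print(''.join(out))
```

Execution trace: 'C' (try body) → 'Z' (except TypeError) → 'B' (finally) → 'V' (after the try/except). Output: CZBV

Answer: CZBV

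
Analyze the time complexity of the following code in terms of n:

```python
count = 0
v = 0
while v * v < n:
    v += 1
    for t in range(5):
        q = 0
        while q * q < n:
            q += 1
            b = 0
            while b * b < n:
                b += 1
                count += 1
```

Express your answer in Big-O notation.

Each loop level contributes: √n × 1 × √n × √n. Multiplying the contributions gives O(n√n).

Answer: O(n√n)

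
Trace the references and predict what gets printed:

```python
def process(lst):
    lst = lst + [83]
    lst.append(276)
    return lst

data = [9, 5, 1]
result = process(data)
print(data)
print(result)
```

Key concept: rebinding parameter vs mutation.
Step by step:
`data = [9, 5, 1]` → data = [9, 5, 1]
`result = process(data)` → result = [9, 5, 1, 83, 276]
`print(data)` → prints [9, 5, 1]
`print(result)` → prints [9, 5, 1, 83, 276]

Answer:
[9, 5, 1]
[9, 5, 1, 83, 276]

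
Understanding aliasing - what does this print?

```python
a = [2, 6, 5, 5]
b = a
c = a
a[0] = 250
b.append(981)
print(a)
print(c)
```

Key concept: multiple aliases.
Step by step:
`a = [2, 6, 5, 5]` → a = [2, 6, 5, 5]
`b = a` → b = [2, 6, 5, 5] (same object as a)
`c = a` → c = [2, 6, 5, 5] (same object as a, b)
`a[0] = 250` → a = [250, 6, 5, 5] (same object as b, c); b = [250, 6, 5, 5] (same object as a, c); c = [250, 6, 5, 5] (same object as a, b)
`b.append(981)` → a = [250, 6, 5, 5, 981] (same object as b, c); b = [250, 6, 5, 5, 981] (same object as a, c); c = [250, 6, 5, 5, 981] (same object as a, b)
`print(a)` → prints [250, 6, 5, 5, 981]
`print(c)` → prints [250, 6, 5, 5, 981]

Answer:
[250, 6, 5, 5, 981]
[250, 6, 5, 5, 981]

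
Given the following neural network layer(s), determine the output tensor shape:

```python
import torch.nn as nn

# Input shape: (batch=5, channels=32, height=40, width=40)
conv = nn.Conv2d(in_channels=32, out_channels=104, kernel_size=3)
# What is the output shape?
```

Input: (5, 32, 40, 40) -> Output: (5, 104, 38, 38)

Answer: (5, 104, 38, 38)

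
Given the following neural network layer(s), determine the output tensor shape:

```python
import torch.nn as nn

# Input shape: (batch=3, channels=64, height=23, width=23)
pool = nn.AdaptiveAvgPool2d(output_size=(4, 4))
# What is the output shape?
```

Input: (3, 64, 23, 23) -> Output: (3, 64, 4, 4)

Answer: (3, 64, 4, 4)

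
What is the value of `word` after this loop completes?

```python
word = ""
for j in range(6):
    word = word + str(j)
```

Concatenate digits 0 to 5
`word` takes the values: "" → "0" → "01" → "012" → "0123" → "01234" → "012345"

Answer: "012345"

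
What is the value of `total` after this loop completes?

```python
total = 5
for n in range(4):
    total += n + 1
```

Start at 5, add 1 to 4 = 15
`total` takes the values: 5 → 6 → 8 → 11 → 15

Answer: 15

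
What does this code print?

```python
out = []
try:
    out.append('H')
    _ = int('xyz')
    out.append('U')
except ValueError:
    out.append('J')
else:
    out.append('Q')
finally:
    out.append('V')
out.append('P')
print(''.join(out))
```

Execution trace: 'H' (try body) → 'J' (except ValueError) → 'V' (finally) → 'P' (after the try/except). Output: HJVP

Answer: HJVP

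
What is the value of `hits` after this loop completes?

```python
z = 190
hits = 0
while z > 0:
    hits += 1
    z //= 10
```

Count digits by repeated division by 10
`hits` takes the values: 0 → 1 → 2 → 3

Answer: 3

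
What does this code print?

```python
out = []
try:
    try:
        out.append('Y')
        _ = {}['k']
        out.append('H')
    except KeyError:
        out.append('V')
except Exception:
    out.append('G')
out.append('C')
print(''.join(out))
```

Execution trace: 'Y' (inner try body) → 'V' (inner except KeyError) → 'C' (after the try/except). Output: YVC

Answer: YVC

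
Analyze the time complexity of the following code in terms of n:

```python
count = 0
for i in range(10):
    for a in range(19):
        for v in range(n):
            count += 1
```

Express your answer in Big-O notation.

Each loop level contributes: 1 × 1 × n. Multiplying the contributions gives O(n).

Answer: O(n)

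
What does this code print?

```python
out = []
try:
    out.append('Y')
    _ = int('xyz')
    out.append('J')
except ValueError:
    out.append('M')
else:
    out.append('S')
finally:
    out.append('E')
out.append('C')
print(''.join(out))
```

Execution trace: 'Y' (try body) → 'M' (except ValueError) → 'E' (finally) → 'C' (after the try/except). Output: YMEC

Answer: YMEC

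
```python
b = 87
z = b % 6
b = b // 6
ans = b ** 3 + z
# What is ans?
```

Trace:
`b = 87` → b = 87
`z = b % 6` → z = 3
`b = b // 6` → b = 14
`ans = b ** 3 + z` → ans = 2747
So ans = 2747

Answer: 2747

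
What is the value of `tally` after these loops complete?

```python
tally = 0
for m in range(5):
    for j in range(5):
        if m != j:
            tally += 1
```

5² - 5 (exclude diagonal)
`tally` takes the values: 0 → 1 → 2 → 3 → 4 → 5 → 6 → 7 → 8 → 9 → 10 → 11 → 12 → 13 → 14 → 15 → 16 → 17 → 18 → 19 → 20

Answer: 20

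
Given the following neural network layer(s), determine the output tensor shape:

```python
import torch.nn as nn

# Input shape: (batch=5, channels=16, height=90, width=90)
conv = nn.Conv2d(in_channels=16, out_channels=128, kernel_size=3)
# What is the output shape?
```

Input: (5, 16, 90, 90) -> Output: (5, 128, 88, 88)

Answer: (5, 128, 88, 88)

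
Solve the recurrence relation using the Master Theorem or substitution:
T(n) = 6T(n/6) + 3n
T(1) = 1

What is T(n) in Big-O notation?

By Master Theorem: a=6, b=6, f(n)=3n. Since log_6(6) = 1 and f(n) = Θ(n^1), Case 2 applies. T(n) = O(n log n).

Answer: O(n log n)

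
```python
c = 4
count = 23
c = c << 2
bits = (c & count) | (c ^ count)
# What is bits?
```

Trace:
`c = 4` → c = 4
`count = 23` → count = 23
`c = c << 2` → c = 16
`bits = (c & count) | (c ^ count)` → bits = 23
So bits = 23

Answer: 23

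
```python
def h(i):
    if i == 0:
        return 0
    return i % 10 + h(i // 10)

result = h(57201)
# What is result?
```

Sum of digits of 57201: 1 + 0 + 2 + 7 + 5 = 15

Answer: 15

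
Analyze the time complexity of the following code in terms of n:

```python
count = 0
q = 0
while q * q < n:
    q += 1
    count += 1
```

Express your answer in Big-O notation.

Each loop level contributes: √n. Multiplying the contributions gives O(√n).

Answer: O(√n)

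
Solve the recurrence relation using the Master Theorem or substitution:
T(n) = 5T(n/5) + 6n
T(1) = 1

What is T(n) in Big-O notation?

By Master Theorem: a=5, b=5, f(n)=6n. Since log_5(5) = 1 and f(n) = Θ(n^1), Case 2 applies. T(n) = O(n log n).

Answer: O(n log n)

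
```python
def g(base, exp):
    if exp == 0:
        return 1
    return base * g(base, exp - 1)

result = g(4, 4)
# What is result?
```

g(4, 4) = 4 * 4 * 4 * 4 = 256

Answer: 256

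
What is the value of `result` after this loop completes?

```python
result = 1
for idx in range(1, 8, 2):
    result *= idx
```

Product of 1, 3, 5, ... up to 7
`result` takes the values: 1 → 3 → 15 → 105

Answer: 105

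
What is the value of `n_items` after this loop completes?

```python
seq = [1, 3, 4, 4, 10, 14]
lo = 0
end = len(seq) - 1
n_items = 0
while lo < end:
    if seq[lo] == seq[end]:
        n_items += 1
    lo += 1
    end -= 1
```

Count matching pairs from ends
`n_items` takes the values: 0 → 1

Answer: 1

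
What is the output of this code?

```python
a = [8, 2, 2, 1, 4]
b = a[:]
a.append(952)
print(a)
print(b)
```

Key concept: slice [:] creates copy.
Step by step:
`a = [8, 2, 2, 1, 4]` → a = [8, 2, 2, 1, 4]
`b = a[:]` → b = [8, 2, 2, 1, 4]
`a.append(952)` → a = [8, 2, 2, 1, 4, 952]
`print(a)` → prints [8, 2, 2, 1, 4, 952]
`print(b)` → prints [8, 2, 2, 1, 4]

Answer:
[8, 2, 2, 1, 4, 952]
[8, 2, 2, 1, 4]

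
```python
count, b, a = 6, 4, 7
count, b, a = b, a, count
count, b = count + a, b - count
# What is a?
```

Trace:
`count, b, a = 6, 4, 7` → count = 6; b = 4; a = 7
`count, b, a = b, a, count` → count = 4; b = 7; a = 6
`count, b = count + a, b - count` → count = 10; b = 3
So a = 6

Answer: 6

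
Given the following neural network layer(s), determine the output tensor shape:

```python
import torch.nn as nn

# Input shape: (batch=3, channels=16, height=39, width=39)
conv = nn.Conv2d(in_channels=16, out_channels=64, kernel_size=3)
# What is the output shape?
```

Input: (3, 16, 39, 39) -> Output: (3, 64, 37, 37)

Answer: (3, 64, 37, 37)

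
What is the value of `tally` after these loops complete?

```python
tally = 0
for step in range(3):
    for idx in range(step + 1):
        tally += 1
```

Triangle: 1 + 2 + ... + 3
`tally` takes the values: 0 → 1 → 2 → 3 → 4 → 5 → 6

Answer: 6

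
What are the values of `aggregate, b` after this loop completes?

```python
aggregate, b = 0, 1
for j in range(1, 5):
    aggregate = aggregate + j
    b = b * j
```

Sum and factorial of 1 to 4
`aggregate, b` takes the values: (0, 1) → (1, 1) → (3, 1) → (3, 2) → (6, 2) → (6, 6) → (10, 6) → (10, 24)

Answer: 10, 24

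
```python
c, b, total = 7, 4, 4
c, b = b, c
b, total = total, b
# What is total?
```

Trace:
`c, b, total = 7, 4, 4` → c = 7; b = 4; total = 4
`c, b = b, c` → c = 4; b = 7
`b, total = total, b` → b = 4; total = 7
So total = 7

Answer: 7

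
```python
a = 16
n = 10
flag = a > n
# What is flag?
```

Trace:
`a = 16` → a = 16
`n = 10` → n = 10
`flag = a > n` → flag = True
So flag = True

Answer: True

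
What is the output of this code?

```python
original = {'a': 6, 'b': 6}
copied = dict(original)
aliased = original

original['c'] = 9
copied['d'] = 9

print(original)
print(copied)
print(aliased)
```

Key concept: dict() creates copy, assignment creates alias.
Step by step:
`original = {'a': 6, 'b': 6}` → original = {'a': 6, 'b': 6}
`copied = dict(original)` → copied = {'a': 6, 'b': 6}
`aliased = original` → aliased = {'a': 6, 'b': 6} (same object as original)
`original['c'] = 9` → original = {'a': 6, 'b': 6, 'c': 9} (same object as aliased); aliased = {'a': 6, 'b': 6, 'c': 9} (same object as original)
`copied['d'] = 9` → copied = {'a': 6, 'b': 6, 'd': 9}
`print(original)` → prints {'a': 6, 'b': 6, 'c': 9}
`print(copied)` → prints {'a': 6, 'b': 6, 'd': 9}
`print(aliased)` → prints {'a': 6, 'b': 6, 'c': 9}

Answer:
{'a': 6, 'b': 6, 'c': 9}
{'a': 6, 'b': 6, 'd': 9}
{'a': 6, 'b': 6, 'c': 9}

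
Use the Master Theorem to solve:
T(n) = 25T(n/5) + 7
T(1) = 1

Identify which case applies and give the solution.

a=25, b=5, f(n)=7. log_5(25) = 2. Since c=0 < 2, Case 1 applies: T(n) = Θ(n^log_b(a)) = O(n^2).

Answer: O(n^2) - Case 1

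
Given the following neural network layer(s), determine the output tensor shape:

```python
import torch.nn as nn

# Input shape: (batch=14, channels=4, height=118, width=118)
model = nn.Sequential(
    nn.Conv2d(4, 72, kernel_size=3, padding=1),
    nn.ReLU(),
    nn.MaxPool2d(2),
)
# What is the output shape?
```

Input: (14, 4, 118, 118) -> after Conv2d: (14, 72, 118, 118) -> after ReLU: (14, 72, 118, 118) -> Output: (14, 72, 59, 59)

Answer: (14, 72, 59, 59)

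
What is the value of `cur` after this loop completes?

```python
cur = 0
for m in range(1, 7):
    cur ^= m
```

XOR of 1 to 6
`cur` takes the values: 0 → 1 → 3 → 0 → 4 → 1 → 7

Answer: 7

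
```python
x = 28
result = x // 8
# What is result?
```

Trace:
`x = 28` → x = 28
`result = x // 8` → result = 3
So result = 3

Answer: 3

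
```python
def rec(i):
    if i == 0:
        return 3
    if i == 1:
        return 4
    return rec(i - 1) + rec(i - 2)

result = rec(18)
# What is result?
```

Build up from base cases: rec(0)=3, rec(1)=4, rec(2)=7, rec(3)=11, rec(4)=18, rec(5)=29, rec(6)=47, ..., rec(18)=15127

Answer: 15127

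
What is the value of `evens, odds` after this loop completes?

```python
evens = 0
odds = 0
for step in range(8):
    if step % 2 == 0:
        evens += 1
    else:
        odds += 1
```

Count evens and odds in range(8)
`evens, odds` takes the values: (0, 0) → (1, 0) → (1, 1) → (2, 1) → (2, 2) → (3, 2) → (3, 3) → (4, 3) → (4, 4)

Answer: 4, 4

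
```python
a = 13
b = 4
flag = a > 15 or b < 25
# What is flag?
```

Trace:
`a = 13` → a = 13
`b = 4` → b = 4
`flag = a > 15 or b < 25` → flag = True
So flag = True

Answer: True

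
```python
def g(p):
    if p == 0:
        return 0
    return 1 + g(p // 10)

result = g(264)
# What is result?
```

Count of digits of 264: 3

Answer: 3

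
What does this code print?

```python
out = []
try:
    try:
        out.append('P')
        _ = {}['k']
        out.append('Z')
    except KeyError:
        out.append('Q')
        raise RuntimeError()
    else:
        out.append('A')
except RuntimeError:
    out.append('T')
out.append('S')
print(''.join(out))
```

Execution trace: 'P' (inner try body) → 'Q' (inner except KeyError) → 'T' (outer except RuntimeError) → 'S' (after the try/except). Output: PQTS

Answer: PQTS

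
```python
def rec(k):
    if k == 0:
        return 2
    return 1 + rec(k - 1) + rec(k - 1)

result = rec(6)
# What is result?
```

rec(k) = 1 + 2·rec(k-1), rec(0)=2. Closed form: (2+1)·2^6 - 1 = 191.

Answer: 191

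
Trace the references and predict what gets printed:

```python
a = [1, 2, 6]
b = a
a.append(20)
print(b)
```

Key concept: basic list aliasing.
Step by step:
`a = [1, 2, 6]` → a = [1, 2, 6]
`b = a` → b = [1, 2, 6] (same object as a)
`a.append(20)` → a = [1, 2, 6, 20] (same object as b); b = [1, 2, 6, 20] (same object as a)
`print(b)` → prints [1, 2, 6, 20]

Answer: [1, 2, 6, 20]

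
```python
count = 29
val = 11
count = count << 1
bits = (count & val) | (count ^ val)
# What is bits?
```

Trace:
`count = 29` → count = 29
`val = 11` → val = 11
`count = count << 1` → count = 58
`bits = (count & val) | (count ^ val)` → bits = 59
So bits = 59

Answer: 59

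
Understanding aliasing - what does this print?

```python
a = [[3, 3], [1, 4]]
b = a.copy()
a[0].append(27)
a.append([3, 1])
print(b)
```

Key concept: shallow copy with nested lists.
Step by step:
`a = [[3, 3], [1, 4]]` → a = [[3, 3], [1, 4]]
`b = a.copy()` → b = [[3, 3], [1, 4]]
`a[0].append(27)` → a = [[3, 3, 27], [1, 4]]; b = [[3, 3, 27], [1, 4]]
`a.append([3, 1])` → a = [[3, 3, 27], [1, 4], [3, 1]]
`print(b)` → prints [[3, 3, 27], [1, 4]]

Answer: [[3, 3, 27], [1, 4]]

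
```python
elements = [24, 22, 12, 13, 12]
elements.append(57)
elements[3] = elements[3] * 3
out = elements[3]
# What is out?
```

Trace:
`elements = [24, 22, 12, 13, 12]` → elements = [24, 22, 12, 13, 12]
`elements.append(57)` → elements = [24, 22, 12, 13, 12, 57]
`elements[3] = elements[3] * 3` → elements = [24, 22, 12, 39, 12, 57]
`out = elements[3]` → out = 39
So out = 39

Answer: 39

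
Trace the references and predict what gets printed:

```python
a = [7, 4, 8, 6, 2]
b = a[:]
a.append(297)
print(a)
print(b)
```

Key concept: slice [:] creates copy.
Step by step:
`a = [7, 4, 8, 6, 2]` → a = [7, 4, 8, 6, 2]
`b = a[:]` → b = [7, 4, 8, 6, 2]
`a.append(297)` → a = [7, 4, 8, 6, 2, 297]
`print(a)` → prints [7, 4, 8, 6, 2, 297]
`print(b)` → prints [7, 4, 8, 6, 2]

Answer:
[7, 4, 8, 6, 2, 297]
[7, 4, 8, 6, 2]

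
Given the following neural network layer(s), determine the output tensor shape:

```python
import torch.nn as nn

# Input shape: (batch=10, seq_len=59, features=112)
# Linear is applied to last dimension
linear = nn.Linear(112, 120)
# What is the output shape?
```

Input: (10, 59, 112) -> Output: (10, 59, 120)

Answer: (10, 59, 120)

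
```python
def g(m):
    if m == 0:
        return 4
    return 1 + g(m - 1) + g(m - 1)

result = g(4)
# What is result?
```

g(m) = 1 + 2·g(m-1), g(0)=4. Closed form: (4+1)·2^4 - 1 = 79.

Answer: 79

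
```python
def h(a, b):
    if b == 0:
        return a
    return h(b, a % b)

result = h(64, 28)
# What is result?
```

h(64, 28) -> h(28, 8) -> h(8, 4) -> h(4, 0) -> 4

Answer: 4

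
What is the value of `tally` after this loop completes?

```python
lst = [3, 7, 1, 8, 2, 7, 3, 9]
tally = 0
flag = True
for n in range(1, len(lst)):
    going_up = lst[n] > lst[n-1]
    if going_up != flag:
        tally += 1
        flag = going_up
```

Count direction changes in [3, 7, 1, 8, 2, 7, 3, 9]
`tally` takes the values: 0 → 1 → 2 → 3 → 4 → 5 → 6

Answer: 6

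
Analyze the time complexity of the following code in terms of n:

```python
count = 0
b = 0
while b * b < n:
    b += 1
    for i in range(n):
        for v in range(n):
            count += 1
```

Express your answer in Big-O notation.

Each loop level contributes: √n × n × n. Multiplying the contributions gives O(n^2√n).

Answer: O(n^2√n)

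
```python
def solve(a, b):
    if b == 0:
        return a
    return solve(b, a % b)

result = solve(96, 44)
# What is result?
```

solve(96, 44) -> solve(44, 8) -> solve(8, 4) -> solve(4, 0) -> 4

Answer: 4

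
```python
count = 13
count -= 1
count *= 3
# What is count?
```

Trace:
`count = 13` → count = 13
`count -= 1` → count = 12
`count *= 3` → count = 36
So count = 36

Answer: 36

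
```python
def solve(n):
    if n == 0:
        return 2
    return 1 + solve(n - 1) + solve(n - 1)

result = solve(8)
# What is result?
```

solve(n) = 1 + 2·solve(n-1), solve(0)=2. Closed form: (2+1)·2^8 - 1 = 767.

Answer: 767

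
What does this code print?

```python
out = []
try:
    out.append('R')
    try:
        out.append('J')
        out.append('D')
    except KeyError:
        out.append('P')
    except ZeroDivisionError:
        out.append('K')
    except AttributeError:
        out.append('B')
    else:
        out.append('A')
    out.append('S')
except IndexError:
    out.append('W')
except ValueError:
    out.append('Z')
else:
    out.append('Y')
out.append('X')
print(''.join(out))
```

Execution trace: 'R' (try body) → 'J' (inner try body) → 'D' (inner try body, no exception) → 'A' (inner else) → 'S' (try body, no exception) → 'Y' (else) → 'X' (after the try/except). Output: RJDASYX

Answer: RJDASYX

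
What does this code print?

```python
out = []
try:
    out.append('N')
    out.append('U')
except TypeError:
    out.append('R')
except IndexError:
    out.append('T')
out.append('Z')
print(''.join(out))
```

Execution trace: 'N' (try body) → 'U' (try body, no exception) → 'Z' (after the try/except). Output: NUZ

Answer: NUZ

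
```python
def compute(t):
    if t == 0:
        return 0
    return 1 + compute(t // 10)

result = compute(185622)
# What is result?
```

Count of digits of 185622: 6

Answer: 6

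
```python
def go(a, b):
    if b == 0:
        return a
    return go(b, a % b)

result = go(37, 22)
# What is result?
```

go(37, 22) -> go(22, 15) -> go(15, 7) -> go(7, 1) -> go(1, 0) -> 1

Answer: 1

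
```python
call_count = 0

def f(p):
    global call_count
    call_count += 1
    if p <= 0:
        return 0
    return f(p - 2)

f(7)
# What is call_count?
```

Linear recursion stepping by 2: 5 calls from p=7 down to ≤0.

Answer: 5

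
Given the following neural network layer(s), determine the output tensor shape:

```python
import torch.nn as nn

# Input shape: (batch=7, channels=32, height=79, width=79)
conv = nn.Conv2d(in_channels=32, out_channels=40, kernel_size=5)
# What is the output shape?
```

Input: (7, 32, 79, 79) -> Output: (7, 40, 75, 75)

Answer: (7, 40, 75, 75)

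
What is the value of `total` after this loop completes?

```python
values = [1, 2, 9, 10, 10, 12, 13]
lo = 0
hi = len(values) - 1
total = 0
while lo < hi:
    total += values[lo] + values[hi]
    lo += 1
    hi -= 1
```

Sum of pairs from ends
`total` takes the values: 0 → 14 → 28 → 47

Answer: 47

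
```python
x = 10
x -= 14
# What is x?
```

Trace:
`x = 10` → x = 10
`x -= 14` → x = -4
So x = -4

Answer: -4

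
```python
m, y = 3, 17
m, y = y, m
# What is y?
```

Trace:
`m, y = 3, 17` → m = 3; y = 17
`m, y = y, m` → m = 17; y = 3
So y = 3

Answer: 3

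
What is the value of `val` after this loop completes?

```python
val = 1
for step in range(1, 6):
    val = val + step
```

Start at 1, add 1 through 5
`val` takes the values: 1 → 2 → 4 → 7 → 11 → 16

Answer: 16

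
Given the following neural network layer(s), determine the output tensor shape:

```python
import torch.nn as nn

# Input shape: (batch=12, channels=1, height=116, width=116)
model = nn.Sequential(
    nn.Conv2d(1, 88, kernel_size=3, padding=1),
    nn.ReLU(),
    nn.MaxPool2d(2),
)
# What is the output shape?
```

Input: (12, 1, 116, 116) -> after Conv2d: (12, 88, 116, 116) -> after ReLU: (12, 88, 116, 116) -> Output: (12, 88, 58, 58)

Answer: (12, 88, 58, 58)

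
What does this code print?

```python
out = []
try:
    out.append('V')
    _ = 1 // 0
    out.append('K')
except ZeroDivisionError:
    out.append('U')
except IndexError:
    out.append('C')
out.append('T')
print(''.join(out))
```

Execution trace: 'V' (try body) → 'U' (except ZeroDivisionError) → 'T' (after the try/except). Output: VUT

Answer: VUT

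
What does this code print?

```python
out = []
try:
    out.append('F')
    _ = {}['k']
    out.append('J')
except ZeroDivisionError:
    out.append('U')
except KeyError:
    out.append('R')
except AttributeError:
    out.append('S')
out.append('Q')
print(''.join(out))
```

Execution trace: 'F' (try body) → 'R' (except KeyError) → 'Q' (after the try/except). Output: FRQ

Answer: FRQ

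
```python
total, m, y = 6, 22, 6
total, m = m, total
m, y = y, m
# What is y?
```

Trace:
`total, m, y = 6, 22, 6` → total = 6; m = 22; y = 6
`total, m = m, total` → total = 22; m = 6
`m, y = y, m` → m = 6; y = 6
So y = 6

Answer: 6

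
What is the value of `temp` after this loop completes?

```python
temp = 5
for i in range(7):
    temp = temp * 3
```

Multiply by 3, 7 times: 5 * 3^7 = 10935
`temp` takes the values: 5 → 15 → 45 → 135 → 405 → 1215 → 3645 → 10935

Answer: 10935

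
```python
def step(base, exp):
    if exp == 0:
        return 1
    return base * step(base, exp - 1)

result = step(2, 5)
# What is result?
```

step(2, 5) = 2 * 2 * 2 * 2 * 2 = 32

Answer: 32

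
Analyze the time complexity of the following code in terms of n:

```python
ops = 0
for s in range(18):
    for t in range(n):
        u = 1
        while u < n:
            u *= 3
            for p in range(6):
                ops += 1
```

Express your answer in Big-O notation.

Each loop level contributes: 1 × n × log n × 1. Multiplying the contributions gives O(n log n).

Answer: O(n log n)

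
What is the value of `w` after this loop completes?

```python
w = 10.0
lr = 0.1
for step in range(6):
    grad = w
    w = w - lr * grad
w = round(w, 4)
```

Gradient descent: w = 10.0 * (1 - 0.1)^6
`w` takes the values: 10.0 → 9.0 → 8.1 → 7.29 → 6.561 → 5.9049 → 5.31441 → 5.3144

Answer: 5.3144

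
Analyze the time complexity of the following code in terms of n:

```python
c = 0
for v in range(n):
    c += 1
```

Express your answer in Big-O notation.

Each loop level contributes: n. Multiplying the contributions gives O(n).

Answer: O(n)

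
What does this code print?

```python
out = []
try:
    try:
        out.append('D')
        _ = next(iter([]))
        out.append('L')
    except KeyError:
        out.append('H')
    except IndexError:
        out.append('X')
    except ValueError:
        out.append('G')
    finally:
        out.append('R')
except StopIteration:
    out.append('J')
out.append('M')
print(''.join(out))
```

Execution trace: 'D' (try body) → 'R' (finally) → 'J' (outer except StopIteration) → 'M' (after the try/except). Output: DRJM

Answer: DRJM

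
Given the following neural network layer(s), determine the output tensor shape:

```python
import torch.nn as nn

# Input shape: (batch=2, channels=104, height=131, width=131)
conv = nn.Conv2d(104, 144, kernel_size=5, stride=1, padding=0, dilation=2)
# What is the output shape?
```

Input: (2, 104, 131, 131) -> Output: (2, 144, 123, 123)

Answer: (2, 144, 123, 123)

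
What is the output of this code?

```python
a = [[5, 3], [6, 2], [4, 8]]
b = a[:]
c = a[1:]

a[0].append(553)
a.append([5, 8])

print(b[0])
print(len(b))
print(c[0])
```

Key concept: slice with nested mutation.
Step by step:
`a = [[5, 3], [6, 2], [4, 8]]` → a = [[5, 3], [6, 2], [4, 8]]
`b = a[:]` → b = [[5, 3], [6, 2], [4, 8]]
`c = a[1:]` → c = [[6, 2], [4, 8]]
`a[0].append(553)` → a = [[5, 3, 553], [6, 2], [4, 8]]; b = [[5, 3, 553], [6, 2], [4, 8]]
`a.append([5, 8])` → a = [[5, 3, 553], [6, 2], [4, 8], [5, 8]]
`print(b[0])` → prints [5, 3, 553]
`print(len(b))` → prints 3
`print(c[0])` → prints [6, 2]

Answer:
[5, 3, 553]
3
[6, 2]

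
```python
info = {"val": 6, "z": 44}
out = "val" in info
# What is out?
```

Trace:
`info = {"val": 6, "z": 44}` → info = {'val': 6, 'z': 44}
`out = "val" in info` → out = True
So out = True

Answer: True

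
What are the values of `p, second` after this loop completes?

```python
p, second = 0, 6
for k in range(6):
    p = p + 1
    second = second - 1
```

p goes 0→6, second goes 6→0
`p, second` takes the values: (0, 6) → (1, 6) → (1, 5) → (2, 5) → (2, 4) → (3, 4) → (3, 3) → (4, 3) → (4, 2) → (5, 2) → (5, 1) → (6, 1) → (6, 0)

Answer: 6, 0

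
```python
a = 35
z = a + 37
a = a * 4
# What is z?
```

Trace:
`a = 35` → a = 35
`z = a + 37` → z = 72
`a = a * 4` → a = 140
So z = 72

Answer: 72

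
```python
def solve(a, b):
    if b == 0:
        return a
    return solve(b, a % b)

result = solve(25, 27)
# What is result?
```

solve(25, 27) -> solve(27, 25) -> solve(25, 2) -> solve(2, 1) -> solve(1, 0) -> 1

Answer: 1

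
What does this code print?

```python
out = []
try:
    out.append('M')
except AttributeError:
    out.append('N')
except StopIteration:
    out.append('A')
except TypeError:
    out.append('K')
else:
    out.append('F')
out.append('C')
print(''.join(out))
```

Execution trace: 'M' (try body, no exception) → 'F' (else) → 'C' (after the try/except). Output: MFC

Answer: MFC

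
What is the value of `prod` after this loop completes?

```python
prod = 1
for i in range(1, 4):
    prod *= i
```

3! = 6
`prod` takes the values: 1 → 2 → 6

Answer: 6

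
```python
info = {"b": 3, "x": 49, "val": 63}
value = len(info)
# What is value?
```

Trace:
`info = {"b": 3, "x": 49, "val": 63}` → info = {'b': 3, 'x': 49, 'val': 63}
`value = len(info)` → value = 3
So value = 3

Answer: 3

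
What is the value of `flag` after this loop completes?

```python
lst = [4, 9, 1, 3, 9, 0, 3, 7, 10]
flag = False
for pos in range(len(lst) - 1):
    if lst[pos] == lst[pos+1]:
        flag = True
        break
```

Check consecutive duplicates in [4, 9, 1, 3, 9, 0, 3, 7, 10]
`flag` takes the values: False

Answer: False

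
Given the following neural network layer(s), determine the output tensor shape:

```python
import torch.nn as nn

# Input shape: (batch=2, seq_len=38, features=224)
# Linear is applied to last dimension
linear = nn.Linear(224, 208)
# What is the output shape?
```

Input: (2, 38, 224) -> Output: (2, 38, 208)

Answer: (2, 38, 208)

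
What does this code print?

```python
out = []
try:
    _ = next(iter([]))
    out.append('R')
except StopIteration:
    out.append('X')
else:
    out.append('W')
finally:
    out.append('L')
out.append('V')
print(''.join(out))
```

Execution trace: 'X' (except StopIteration) → 'L' (finally) → 'V' (after the try/except). Output: XLV

Answer: XLV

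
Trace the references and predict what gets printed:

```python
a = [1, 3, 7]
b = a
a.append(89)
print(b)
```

Key concept: basic list aliasing.
Step by step:
`a = [1, 3, 7]` → a = [1, 3, 7]
`b = a` → b = [1, 3, 7] (same object as a)
`a.append(89)` → a = [1, 3, 7, 89] (same object as b); b = [1, 3, 7, 89] (same object as a)
`print(b)` → prints [1, 3, 7, 89]

Answer: [1, 3, 7, 89]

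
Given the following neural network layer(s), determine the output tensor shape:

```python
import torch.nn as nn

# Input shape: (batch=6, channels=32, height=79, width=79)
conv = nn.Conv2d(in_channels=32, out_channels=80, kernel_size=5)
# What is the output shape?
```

Input: (6, 32, 79, 79) -> Output: (6, 80, 75, 75)

Answer: (6, 80, 75, 75)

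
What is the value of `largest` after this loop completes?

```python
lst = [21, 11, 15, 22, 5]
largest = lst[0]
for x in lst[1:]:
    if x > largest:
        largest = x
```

Maximum of [21, 11, 15, 22, 5]
`largest` takes the values: 21 → 22

Answer: 22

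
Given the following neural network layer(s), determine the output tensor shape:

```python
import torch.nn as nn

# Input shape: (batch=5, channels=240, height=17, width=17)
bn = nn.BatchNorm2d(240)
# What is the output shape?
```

Input: (5, 240, 17, 17) -> Output: (5, 240, 17, 17)

Answer: (5, 240, 17, 17)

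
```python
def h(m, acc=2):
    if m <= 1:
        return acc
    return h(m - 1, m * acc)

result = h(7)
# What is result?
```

Accumulator trace (n, acc): (7, 2) -> (6, 14) -> (5, 84) -> (4, 420) -> (3, 1680) -> (2, 5040) -> (1, 10080) -> return 10080

Answer: 10080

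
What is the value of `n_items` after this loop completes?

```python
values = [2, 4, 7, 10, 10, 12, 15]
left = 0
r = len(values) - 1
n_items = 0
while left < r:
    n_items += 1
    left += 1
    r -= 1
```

Iterations until pointers meet (list length 7)
`n_items` takes the values: 0 → 1 → 2 → 3

Answer: 3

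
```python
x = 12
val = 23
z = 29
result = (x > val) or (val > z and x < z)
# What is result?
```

Trace:
`x = 12` → x = 12
`val = 23` → val = 23
`z = 29` → z = 29
`result = (x > val) or (val > z and x < z)` → result = False
So result = False

Answer: False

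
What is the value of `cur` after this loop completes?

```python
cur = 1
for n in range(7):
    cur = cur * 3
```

Multiply by 3, 7 times: 1 * 3^7 = 2187
`cur` takes the values: 1 → 3 → 9 → 27 → 81 → 243 → 729 → 2187

Answer: 2187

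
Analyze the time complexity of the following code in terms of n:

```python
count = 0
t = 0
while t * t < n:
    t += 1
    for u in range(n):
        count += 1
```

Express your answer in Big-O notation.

Each loop level contributes: √n × n. Multiplying the contributions gives O(n√n).

Answer: O(n√n)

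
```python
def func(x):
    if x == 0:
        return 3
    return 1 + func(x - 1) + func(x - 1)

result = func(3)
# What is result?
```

func(x) = 1 + 2·func(x-1), func(0)=3. Closed form: (3+1)·2^3 - 1 = 31.

Answer: 31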